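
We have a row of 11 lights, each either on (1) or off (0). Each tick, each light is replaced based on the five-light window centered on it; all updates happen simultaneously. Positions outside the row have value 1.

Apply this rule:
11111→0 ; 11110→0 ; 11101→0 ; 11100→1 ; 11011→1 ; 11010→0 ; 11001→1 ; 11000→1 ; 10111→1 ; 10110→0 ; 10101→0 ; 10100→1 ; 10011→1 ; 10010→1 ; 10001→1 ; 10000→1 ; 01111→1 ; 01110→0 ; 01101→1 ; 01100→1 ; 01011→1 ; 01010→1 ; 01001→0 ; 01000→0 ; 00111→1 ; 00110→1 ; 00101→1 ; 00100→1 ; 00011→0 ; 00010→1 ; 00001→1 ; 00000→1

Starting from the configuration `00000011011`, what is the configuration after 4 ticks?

00000011001

11111011111
00000111000
11110101110
00000011001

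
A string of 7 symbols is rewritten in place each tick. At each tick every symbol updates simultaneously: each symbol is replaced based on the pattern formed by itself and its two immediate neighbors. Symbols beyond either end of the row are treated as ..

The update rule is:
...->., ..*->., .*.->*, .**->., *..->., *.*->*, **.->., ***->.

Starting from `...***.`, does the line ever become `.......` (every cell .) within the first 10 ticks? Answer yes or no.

.......
all cells are . at tick 1

yes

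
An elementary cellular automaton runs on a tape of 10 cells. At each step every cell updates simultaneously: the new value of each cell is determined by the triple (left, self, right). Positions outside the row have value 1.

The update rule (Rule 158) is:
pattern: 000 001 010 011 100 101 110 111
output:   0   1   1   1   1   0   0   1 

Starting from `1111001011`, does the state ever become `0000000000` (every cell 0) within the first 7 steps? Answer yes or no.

1110111011
1100110011
1011101111
0011001111
1110111111
1100111111
1011111111
step 7 is 1011111111, still not uniform 0

no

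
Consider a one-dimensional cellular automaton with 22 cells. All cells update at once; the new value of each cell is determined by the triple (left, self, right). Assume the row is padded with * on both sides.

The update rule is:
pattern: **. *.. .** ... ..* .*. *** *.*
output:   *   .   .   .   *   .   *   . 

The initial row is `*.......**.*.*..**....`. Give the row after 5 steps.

*..*.......*.....*..*.

step 1: *......*.*.....*.*...*
step 2: *.....*.......*.....*.
step 3: *....*.......*.....*..
step 4: *...*.......*.....*..*
step 5: *..*.......*.....*..*.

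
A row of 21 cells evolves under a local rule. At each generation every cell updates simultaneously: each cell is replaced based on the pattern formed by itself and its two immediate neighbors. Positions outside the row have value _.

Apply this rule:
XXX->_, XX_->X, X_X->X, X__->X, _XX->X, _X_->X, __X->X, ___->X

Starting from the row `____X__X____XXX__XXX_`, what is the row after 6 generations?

generation 1: XXXXXXXXXXXXX_XXXX_XX
generation 2: X___________XXX__XXXX
generation 3: XXXXXXXXXXXXX_XXXX__X
generation 4: X___________XXX__XXXX  (repeats generation 2; period 2)
generation 6: X___________XXX__XXXX

X___________XXX__XXXX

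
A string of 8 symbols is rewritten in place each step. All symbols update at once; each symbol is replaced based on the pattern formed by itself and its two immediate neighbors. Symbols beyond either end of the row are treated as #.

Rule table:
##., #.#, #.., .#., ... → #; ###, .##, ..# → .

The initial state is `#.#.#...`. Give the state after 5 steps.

#######.
......##
#####...
....###.
###...##

###...##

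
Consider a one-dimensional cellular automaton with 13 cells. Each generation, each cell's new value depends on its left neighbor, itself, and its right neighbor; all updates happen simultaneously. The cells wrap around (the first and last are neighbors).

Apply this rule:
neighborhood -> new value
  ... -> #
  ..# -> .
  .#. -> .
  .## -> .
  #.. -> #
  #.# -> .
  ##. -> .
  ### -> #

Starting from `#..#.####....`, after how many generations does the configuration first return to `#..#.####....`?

generation 1: .#....##.###.
generation 2: ..###.....#.#
generation 3: #..#.####....

3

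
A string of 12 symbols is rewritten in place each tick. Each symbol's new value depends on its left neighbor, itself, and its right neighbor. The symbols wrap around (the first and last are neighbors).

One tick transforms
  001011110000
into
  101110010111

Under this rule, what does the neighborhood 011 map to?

1

At position 4 the neighborhood is 011; the next row has 1 there.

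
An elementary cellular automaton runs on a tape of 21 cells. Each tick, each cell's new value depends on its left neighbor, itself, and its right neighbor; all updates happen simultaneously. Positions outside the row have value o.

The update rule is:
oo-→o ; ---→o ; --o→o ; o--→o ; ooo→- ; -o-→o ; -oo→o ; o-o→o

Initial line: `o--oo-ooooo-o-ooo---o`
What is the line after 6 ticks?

------ooooo---ooo----

ooooooo---ooooo-ooooo
------ooooo---ooo----
ooooooo---ooooo-ooooo  (repeats tick 1; period 2)
tick 6: ------ooooo---ooo----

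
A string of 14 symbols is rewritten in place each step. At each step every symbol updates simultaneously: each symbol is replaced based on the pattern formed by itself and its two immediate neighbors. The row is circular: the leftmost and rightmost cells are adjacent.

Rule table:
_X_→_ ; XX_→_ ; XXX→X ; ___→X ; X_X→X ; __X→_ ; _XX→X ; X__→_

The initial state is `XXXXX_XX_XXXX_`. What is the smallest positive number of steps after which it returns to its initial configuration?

XXXX_XX_XXXX_X
XXX_XX_XXXX_XX
XX_XX_XXXX_XXX
X_XX_XXXX_XXXX
_XX_XXXX_XXXXX
XX_XXXX_XXXXX_
X_XXXX_XXXXX_X
_XXXX_XXXXX_XX
XXXX_XXXXX_XX_
XXX_XXXXX_XX_X
XX_XXXXX_XX_XX
X_XXXXX_XX_XXX
_XXXXX_XX_XXXX
XXXXX_XX_XXXX_

14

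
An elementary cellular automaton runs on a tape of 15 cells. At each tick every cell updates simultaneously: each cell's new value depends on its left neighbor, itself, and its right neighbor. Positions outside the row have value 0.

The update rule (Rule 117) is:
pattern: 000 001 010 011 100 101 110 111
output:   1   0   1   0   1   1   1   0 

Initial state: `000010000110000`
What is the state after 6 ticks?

111011110011111
001100011000001
100111001111101
110001100000111
011100111110001
000110000011101

000110000011101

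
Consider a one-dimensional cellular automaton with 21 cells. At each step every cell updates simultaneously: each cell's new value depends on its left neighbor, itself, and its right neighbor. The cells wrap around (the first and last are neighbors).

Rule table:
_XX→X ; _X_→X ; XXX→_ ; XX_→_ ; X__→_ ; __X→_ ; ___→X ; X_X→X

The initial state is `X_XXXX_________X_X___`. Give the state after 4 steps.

XXX____XXXXXXX_XXX_X_
X___XX_X______XX__XXX
__X_X_XX_XXXX_X___X__
X_XXXXX_XX___XX_X_X_X

X_XXXXX_XX___XX_X_X_X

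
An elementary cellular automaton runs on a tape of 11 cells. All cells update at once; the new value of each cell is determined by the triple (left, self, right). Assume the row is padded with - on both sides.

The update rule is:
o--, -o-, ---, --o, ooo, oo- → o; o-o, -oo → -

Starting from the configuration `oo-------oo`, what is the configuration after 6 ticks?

-oooooooo-o
o-ooooooo-o
o--oooooo-o
ooo-ooooo-o
-oo--oooo-o
o-ooo-ooo-o

o-ooo-ooo-o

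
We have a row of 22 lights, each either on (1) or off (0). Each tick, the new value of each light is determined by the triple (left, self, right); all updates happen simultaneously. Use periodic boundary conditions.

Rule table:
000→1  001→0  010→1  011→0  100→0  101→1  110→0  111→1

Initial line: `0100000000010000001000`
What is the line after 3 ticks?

0101111111010111101011
1110111110111011011100
0101011101010100101000

0101011101010100101000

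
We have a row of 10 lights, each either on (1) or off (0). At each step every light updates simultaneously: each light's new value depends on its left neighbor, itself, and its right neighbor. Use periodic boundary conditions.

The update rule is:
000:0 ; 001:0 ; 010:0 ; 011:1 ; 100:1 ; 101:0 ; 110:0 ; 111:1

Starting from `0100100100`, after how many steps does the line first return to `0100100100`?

10

0010010010
0001001001
1000100100
0100010010
0010001001
1001000100
0100100010
0010010001
1001001000
0100100100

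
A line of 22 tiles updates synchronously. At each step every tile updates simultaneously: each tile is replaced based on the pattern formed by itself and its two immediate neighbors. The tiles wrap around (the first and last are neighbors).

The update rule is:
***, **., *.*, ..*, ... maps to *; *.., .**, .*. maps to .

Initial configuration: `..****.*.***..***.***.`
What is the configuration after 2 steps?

.**.****.*.**.*.***.**

**.****.*.**.*.***.**.
.**.****.*.**.*.***.**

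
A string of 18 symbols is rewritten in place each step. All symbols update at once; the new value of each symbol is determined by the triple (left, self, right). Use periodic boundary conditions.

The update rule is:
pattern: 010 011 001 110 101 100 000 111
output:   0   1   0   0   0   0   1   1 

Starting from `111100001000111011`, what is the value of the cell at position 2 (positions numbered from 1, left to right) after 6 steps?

1

111001100010110011
110001001000100011
100100000010001011
000001111000100011
011101110010001010
011001100000100000
position 2 holds 1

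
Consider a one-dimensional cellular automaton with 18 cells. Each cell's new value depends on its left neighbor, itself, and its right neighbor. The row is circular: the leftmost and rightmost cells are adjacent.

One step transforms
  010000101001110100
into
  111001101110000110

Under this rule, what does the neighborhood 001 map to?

At position 0 the neighborhood is 001; the next row has 1 there.

1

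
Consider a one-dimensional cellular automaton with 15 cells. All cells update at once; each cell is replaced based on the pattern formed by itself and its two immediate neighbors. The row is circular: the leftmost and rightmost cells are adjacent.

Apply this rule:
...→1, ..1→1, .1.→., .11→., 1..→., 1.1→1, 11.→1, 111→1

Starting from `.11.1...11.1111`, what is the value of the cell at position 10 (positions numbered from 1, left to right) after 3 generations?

1

1.11..11.11.111
11.1.1.11.11.11
111.1.1.11.11.1
position 10 holds 1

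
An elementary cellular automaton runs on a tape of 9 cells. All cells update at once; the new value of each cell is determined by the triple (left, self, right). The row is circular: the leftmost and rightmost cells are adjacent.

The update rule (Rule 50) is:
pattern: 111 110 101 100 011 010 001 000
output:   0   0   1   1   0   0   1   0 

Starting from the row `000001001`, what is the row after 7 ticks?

101010110

tick 1: 100010110
tick 2: 010101001
tick 3: 101010110
tick 4: 010101001  (repeats tick 2; period 2)
tick 7: 101010110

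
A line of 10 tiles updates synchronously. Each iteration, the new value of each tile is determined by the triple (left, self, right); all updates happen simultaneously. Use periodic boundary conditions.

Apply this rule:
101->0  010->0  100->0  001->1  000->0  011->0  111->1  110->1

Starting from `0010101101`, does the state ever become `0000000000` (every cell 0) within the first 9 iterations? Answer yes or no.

no

iteration 1: 0100000100
iteration 2: 1000001000
iteration 3: 0000010001
iteration 4: 0000100010
iteration 5: 0001000100
iteration 6: 0010001000
iteration 7: 0100010000
iteration 8: 1000100000
iteration 9: 0001000001
iteration 9 is 0001000001, still not uniform 0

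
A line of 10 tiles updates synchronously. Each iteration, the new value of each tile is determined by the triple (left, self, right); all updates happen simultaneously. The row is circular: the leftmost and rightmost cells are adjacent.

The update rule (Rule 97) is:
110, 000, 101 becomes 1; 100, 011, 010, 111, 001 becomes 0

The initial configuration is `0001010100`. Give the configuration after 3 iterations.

iteration 1: 1100101001
iteration 2: 0100010000
iteration 3: 0001000111

0001000111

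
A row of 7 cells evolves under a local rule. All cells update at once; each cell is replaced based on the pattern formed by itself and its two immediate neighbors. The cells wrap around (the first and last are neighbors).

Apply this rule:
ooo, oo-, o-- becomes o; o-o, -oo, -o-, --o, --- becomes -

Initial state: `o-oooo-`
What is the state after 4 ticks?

---ooo-
----ooo
o----oo
oo----o

oo----o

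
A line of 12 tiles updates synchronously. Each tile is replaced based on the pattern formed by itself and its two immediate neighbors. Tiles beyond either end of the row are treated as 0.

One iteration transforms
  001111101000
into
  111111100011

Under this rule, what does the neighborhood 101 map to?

At position 7 the neighborhood is 101; the next row has 0 there.

0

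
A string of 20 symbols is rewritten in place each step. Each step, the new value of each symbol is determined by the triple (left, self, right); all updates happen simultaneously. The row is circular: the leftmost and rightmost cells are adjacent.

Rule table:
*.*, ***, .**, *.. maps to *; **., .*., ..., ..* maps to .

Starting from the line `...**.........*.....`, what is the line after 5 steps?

step 1: ...*.*.........*....
step 2: ....*.*.........*...
step 3: .....*.*.........*..
step 4: ......*.*.........*.
step 5: .......*.*.........*

.......*.*.........*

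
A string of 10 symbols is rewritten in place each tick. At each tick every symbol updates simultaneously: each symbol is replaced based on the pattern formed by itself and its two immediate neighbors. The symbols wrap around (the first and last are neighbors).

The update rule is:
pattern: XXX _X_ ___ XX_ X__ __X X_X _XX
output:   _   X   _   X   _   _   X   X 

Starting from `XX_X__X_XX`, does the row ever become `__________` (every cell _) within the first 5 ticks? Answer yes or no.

_XXX__XXX_
_X_X__X_X_
_XXX__XXX_  (repeats tick 1; period 2)
tick 5: _XXX__XXX_
tick 5 is _XXX__XXX_, still not uniform _

no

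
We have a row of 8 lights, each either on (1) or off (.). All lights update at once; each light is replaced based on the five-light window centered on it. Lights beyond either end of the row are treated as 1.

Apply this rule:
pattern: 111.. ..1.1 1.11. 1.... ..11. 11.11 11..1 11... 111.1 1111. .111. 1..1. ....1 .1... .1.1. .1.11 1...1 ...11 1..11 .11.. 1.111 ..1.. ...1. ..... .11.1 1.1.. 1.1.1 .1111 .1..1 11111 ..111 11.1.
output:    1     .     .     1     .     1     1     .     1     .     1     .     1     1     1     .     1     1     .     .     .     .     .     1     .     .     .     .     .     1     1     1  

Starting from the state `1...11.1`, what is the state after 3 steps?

.11..111

1.11..1.
11..1...
.11..111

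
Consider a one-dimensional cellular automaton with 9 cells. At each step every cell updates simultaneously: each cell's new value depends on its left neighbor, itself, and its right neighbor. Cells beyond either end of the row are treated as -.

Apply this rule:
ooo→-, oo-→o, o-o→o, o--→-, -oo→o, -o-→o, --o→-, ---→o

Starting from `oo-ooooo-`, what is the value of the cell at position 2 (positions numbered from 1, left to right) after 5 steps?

oooo---o-
o--o-o-o-
o--ooooo-
o--o---o-
o--o-o-o-
position 2 holds -

-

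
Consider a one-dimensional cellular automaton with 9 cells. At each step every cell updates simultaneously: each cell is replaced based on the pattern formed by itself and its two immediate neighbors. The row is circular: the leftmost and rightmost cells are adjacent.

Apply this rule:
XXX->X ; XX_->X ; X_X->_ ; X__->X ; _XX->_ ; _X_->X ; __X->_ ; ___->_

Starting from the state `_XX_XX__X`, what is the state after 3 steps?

X__XX_X__

__X__XX_X
X_XX__X_X
X__XX_X__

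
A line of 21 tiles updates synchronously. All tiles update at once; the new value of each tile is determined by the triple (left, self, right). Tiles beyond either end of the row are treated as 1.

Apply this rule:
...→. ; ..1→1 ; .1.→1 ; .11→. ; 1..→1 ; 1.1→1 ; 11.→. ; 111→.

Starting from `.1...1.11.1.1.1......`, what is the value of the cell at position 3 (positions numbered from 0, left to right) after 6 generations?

111.111..1111111....1
...1...11.......1..1.
1.111.1..1.....111111
.1...111111...1......
111.1......1.111....1
...111....111...1..1.
position 3 holds 1

1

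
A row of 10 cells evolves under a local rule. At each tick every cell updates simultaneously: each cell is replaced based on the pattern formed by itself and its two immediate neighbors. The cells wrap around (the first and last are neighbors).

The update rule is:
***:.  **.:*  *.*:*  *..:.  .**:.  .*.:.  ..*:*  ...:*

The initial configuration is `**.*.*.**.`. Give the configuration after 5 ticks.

*.**.**.*.

.**.*.*.**
*.**.*.*.*
**.**.*.*.
.**.**.*.*
*.**.**.*.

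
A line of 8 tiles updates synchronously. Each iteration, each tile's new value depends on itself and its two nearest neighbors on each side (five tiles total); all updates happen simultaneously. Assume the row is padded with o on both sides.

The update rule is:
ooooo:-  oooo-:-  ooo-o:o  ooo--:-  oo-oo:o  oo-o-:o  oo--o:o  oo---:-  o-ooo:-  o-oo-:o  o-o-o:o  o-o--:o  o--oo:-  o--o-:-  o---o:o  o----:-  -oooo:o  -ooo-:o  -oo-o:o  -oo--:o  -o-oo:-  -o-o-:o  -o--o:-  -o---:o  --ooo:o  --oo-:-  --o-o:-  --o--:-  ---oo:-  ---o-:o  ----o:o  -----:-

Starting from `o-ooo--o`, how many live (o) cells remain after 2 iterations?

iteration 1: oo-o-o-o
iteration 2: -ooooo--
count of o: 5

5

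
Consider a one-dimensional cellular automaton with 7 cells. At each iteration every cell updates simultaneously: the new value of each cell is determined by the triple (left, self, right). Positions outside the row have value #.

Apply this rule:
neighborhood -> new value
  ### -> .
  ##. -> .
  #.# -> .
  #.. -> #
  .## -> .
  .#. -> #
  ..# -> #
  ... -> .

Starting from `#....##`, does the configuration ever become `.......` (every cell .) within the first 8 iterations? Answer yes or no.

.#..#..
.######
.......
all cells are . at iteration 3

yes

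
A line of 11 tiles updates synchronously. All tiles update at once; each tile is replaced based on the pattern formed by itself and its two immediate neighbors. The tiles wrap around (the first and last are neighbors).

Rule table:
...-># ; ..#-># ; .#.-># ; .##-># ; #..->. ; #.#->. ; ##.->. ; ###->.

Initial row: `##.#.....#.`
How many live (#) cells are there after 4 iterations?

iteration 1: #..#.#####.
iteration 2: #.##.#.....
iteration 3: #.#..#.####
iteration 4: ..#.##.#...
count of #: 4

4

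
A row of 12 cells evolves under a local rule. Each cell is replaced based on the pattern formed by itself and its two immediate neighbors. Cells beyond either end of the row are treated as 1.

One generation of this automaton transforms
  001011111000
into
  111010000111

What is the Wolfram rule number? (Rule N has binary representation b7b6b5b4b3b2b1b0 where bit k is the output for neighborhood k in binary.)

position 5: 111 → 0  (bit 7 = 0)
position 8: 110 → 0  (bit 6 = 0)
position 3: 101 → 0  (bit 5 = 0)
position 0: 100 → 1  (bit 4 = 1)
position 4: 011 → 1  (bit 3 = 1)
position 2: 010 → 1  (bit 2 = 1)
position 1: 001 → 1  (bit 1 = 1)
position 10: 000 → 1  (bit 0 = 1)
bits b7..b0 = 00011111 = 31

31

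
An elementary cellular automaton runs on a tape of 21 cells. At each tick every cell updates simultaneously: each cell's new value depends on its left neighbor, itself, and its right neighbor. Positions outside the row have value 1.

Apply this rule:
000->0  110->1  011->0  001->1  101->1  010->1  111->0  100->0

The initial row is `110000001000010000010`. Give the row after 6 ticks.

tick 1: 010000011000110000111
tick 2: 110000101001010001000
tick 3: 010001111011110011001
tick 4: 110010001100010101010
tick 5: 010110010100111111111
tick 6: 111010111101000000000

111010111101000000000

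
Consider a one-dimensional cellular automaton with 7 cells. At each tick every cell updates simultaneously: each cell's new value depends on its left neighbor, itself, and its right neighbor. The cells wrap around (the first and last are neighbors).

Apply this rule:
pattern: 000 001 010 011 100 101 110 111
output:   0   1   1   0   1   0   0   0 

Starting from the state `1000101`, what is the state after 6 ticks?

1011000

0101100
1100010
0010110
0110001
0001011
1011000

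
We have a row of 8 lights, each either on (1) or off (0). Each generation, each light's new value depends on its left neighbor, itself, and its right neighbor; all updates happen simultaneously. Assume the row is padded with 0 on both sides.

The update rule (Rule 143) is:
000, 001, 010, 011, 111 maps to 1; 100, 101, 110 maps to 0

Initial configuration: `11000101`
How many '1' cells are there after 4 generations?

4

10011101
10111001
10110011
10100110
count of 1: 4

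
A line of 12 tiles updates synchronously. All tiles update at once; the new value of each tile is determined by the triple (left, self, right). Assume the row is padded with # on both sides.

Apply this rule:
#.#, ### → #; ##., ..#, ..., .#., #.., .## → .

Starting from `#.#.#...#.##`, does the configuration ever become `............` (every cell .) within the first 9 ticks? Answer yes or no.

yes

.#.#.....#.#
#.#.......#.
.#.........#
#...........
............
all cells are . at tick 5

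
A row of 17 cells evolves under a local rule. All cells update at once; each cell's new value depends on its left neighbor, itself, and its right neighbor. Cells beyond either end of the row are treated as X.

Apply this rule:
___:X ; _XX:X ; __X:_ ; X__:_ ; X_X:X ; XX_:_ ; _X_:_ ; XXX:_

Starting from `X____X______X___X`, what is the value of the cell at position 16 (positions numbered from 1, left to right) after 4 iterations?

__XX___XXXX___X_X
__X__X_X____X__XX
______X__XX____X_
_XXXX____X__XX__X
position 16 holds _

_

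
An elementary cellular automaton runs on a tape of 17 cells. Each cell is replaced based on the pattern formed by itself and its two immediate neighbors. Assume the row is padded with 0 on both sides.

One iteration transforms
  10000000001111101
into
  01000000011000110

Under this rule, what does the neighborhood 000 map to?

0

At position 2 the neighborhood is 000; the next row has 0 there.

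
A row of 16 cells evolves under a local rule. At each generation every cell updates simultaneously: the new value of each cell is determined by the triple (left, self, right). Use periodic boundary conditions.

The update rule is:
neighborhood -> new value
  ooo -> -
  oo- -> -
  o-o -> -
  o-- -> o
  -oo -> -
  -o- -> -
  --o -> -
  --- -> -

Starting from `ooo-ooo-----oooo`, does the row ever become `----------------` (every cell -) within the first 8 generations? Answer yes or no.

-------o--------
--------o-------
---------o------
----------o-----
-----------o----
------------o---
-------------o--
--------------o-
generation 8 is --------------o-, still not uniform -

no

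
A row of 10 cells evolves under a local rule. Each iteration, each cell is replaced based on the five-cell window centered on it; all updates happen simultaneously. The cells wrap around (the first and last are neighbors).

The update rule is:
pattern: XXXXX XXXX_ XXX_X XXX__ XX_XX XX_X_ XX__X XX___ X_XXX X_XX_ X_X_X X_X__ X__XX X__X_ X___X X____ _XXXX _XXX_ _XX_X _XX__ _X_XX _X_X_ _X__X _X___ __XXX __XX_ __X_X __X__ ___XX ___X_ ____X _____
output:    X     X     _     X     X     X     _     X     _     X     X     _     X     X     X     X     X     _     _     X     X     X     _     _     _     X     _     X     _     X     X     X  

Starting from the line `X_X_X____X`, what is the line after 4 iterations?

_XXXX_X__X

iteration 1: _XXX__XX_X
iteration 2: X__X_XX_XX
iteration 3: X_X_XX_X__
iteration 4: _XXXX_X__X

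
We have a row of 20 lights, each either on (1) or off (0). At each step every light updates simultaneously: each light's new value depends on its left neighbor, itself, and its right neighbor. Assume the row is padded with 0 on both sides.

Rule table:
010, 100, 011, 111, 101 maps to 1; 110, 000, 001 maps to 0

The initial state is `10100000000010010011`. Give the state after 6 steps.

11110000000011011010
11101000000010110111
11011100000011101110
10111010000011011101
11110111000010111011
11101110100011110110

11101110100011110110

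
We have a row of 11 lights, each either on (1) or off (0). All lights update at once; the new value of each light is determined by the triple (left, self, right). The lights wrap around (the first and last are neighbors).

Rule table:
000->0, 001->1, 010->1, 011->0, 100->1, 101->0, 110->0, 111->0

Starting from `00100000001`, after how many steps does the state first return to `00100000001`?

11110000011
00001000100
00011101110
00100000001

4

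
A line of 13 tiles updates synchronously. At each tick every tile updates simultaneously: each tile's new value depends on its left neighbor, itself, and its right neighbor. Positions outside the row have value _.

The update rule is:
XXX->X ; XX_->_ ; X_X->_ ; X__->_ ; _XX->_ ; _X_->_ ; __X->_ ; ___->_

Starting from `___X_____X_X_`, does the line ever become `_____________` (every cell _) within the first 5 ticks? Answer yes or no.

_____________
all cells are _ at tick 1

yes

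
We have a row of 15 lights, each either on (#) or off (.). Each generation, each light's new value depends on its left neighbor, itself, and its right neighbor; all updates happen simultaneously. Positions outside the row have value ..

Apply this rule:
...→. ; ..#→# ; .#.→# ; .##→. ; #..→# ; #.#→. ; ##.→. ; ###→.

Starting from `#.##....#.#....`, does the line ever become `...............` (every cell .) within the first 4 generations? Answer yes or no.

no

#...#..##.##...
##.####.....#..
.......#...###.
......###.#...#
generation 4 is ......###.#...#, still not uniform .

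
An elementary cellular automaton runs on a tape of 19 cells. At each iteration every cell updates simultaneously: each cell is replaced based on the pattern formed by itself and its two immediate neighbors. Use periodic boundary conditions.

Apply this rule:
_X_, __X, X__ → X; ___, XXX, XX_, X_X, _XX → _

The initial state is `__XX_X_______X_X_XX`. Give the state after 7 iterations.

XX___XX_____XX_X___
__X_X__X___X___XX_X
XXX_XXXXX_XXX_X___X
______________XX_X_
_____________X___XX
X___________XXX_X__
XX_________X____XXX

XX_________X____XXX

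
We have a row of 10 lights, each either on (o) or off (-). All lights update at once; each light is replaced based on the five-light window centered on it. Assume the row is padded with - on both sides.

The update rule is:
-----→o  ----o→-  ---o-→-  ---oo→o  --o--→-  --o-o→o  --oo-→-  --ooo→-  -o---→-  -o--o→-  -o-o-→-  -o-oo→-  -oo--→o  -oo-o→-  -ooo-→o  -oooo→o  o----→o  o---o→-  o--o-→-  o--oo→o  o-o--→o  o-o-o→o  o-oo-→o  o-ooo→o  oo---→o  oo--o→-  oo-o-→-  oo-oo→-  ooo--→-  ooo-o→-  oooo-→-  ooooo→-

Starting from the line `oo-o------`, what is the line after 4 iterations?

o--o-oo---

---o-ooooo
o--o-oo---
---o-ooooo  (repeats iteration 1; period 2)
iteration 4: o--o-oo---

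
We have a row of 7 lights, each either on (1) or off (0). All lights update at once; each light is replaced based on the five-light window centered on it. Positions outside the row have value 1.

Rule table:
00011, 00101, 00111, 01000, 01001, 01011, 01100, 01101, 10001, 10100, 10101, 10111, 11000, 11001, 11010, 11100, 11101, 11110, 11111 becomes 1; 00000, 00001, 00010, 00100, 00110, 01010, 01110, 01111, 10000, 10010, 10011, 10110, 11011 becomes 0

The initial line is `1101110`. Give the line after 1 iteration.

1101010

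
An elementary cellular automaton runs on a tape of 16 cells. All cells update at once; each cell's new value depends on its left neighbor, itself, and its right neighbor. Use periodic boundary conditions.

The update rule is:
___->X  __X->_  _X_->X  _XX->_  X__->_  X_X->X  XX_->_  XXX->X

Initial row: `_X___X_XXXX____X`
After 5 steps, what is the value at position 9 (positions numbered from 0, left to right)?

X

step 1: XX_X_XX_XX__XX_X
step 2: X_XXX__X______X_
step 3: XX_X___X_XXXX_XX
step 4: X_XX_X_XX_XX_X_X
step 5: _X__XXX__X__XXX_
position 9 holds X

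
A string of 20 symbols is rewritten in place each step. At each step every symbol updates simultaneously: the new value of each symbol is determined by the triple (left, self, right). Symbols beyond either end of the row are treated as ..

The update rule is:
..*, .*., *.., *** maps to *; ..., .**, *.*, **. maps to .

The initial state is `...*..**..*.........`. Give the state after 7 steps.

*.*.**..**..**..**..

..****..****........
.*.**.**.**.*.......
**..........**......
..*........*..*.....
.***......******....
*.*.*....*.****.*...
*.*.**..**..**..**..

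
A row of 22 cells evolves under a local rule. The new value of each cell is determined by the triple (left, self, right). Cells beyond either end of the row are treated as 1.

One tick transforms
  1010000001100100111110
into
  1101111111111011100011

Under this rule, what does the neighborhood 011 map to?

1

At position 9 the neighborhood is 011; the next row has 1 there.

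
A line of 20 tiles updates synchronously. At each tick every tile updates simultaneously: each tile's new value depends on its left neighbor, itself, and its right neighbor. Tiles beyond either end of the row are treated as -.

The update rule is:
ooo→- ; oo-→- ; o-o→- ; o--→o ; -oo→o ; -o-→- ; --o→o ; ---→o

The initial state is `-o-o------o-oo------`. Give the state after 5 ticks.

--o---oooooo-oo-oooo

o---oooooo--o-oooooo
-oooo-----oo--o-----
oo---oooooo-oo-ooooo
o-oooo------o--o----
--o---oooooo-oo-oooo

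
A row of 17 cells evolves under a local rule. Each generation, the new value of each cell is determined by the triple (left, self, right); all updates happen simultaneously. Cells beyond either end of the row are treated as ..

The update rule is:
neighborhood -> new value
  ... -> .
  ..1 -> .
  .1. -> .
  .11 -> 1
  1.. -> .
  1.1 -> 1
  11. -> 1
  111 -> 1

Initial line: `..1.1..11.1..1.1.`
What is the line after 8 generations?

generation 1: ...1...111....1..
generation 2: .......111.......
generation 3: .......111.......  (fixed point — unchanged through generation 8)

.......111.......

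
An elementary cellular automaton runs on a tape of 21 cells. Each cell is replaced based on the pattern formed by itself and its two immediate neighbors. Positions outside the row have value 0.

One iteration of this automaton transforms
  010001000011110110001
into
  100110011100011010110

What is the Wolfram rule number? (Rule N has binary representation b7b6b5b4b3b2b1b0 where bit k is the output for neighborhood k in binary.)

position 11: 111 → 0  (bit 7 = 0)
position 13: 110 → 1  (bit 6 = 1)
position 14: 101 → 1  (bit 5 = 1)
position 2: 100 → 0  (bit 4 = 0)
position 10: 011 → 0  (bit 3 = 0)
position 1: 010 → 0  (bit 2 = 0)
position 0: 001 → 1  (bit 1 = 1)
position 3: 000 → 1  (bit 0 = 1)
bits b7..b0 = 01100011 = 99

99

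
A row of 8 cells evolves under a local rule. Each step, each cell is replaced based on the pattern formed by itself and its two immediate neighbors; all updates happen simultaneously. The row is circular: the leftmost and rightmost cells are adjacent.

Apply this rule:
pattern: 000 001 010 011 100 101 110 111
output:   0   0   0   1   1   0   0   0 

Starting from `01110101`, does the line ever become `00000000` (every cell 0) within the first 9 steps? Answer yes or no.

01000000
00100000
00010000
00001000
00000100
00000010
00000001
10000000
01000000
step 9 is 01000000, still not uniform 0

no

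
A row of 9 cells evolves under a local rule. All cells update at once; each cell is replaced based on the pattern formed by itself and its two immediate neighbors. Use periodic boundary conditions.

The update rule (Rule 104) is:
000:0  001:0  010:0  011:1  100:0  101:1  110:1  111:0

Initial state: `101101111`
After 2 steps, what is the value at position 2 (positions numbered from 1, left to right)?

step 1: 111111000
step 2: 100001000
position 2 holds 0

0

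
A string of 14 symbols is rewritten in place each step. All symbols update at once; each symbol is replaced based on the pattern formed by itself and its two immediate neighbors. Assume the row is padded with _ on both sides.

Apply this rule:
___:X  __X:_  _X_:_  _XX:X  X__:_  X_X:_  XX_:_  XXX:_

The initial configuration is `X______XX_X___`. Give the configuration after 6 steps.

__XXXX_X____XX
X_X______XX_X_
____XXXX_X____
XXX_X______XXX
X_____XXXX_X__
__XXX_X______X

__XXX_X______X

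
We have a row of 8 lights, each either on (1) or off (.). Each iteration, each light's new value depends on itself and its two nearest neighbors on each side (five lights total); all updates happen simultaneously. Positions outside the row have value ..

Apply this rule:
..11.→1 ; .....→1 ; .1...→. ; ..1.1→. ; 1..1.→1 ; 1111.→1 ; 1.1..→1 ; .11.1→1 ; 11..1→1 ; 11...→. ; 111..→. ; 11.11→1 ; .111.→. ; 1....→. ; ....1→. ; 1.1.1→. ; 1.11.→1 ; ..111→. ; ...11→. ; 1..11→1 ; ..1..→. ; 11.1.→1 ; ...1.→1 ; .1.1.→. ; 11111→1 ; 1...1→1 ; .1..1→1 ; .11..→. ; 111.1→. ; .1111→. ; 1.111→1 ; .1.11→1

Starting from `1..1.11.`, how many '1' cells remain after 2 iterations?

4

.11.11..
.1111...
count of 1: 4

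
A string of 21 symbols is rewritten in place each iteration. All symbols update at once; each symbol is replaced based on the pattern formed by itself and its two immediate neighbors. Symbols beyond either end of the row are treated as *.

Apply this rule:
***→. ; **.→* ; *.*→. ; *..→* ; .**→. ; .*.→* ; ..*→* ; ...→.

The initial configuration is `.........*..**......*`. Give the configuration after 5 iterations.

*.......****.**....*.
**.....*...*..**..**.
.**...***.****.***.*.
..**.*..*....*...*.*.
**.*.*****..***.**.*.

**.*.*****..***.**.*.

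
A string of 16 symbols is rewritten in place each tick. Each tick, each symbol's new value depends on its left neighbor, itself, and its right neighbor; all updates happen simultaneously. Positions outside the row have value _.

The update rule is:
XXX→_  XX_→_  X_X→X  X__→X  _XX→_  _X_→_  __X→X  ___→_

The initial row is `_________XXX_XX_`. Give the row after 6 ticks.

___X_X_X_X_X_XX_

tick 1: ________X___X__X
tick 2: _______X_X_X_XX_
tick 3: ______X_X_X_X__X
tick 4: _____X_X_X_X_XX_
tick 5: ____X_X_X_X_X__X
tick 6: ___X_X_X_X_X_XX_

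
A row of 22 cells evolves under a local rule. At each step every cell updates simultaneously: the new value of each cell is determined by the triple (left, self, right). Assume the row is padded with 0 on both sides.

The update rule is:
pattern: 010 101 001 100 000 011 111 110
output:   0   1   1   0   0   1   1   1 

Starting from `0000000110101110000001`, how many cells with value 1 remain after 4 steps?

13

0000001111011110000010
0000011111111110000100
0000111111111110001000
0001111111111110010000
count of 1: 13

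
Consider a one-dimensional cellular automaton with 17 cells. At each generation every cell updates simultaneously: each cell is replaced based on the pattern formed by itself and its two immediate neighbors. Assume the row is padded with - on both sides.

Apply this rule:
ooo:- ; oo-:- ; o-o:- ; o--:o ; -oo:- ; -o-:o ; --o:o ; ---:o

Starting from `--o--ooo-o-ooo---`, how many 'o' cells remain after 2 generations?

9

ooooo----o----ooo
-----ooooooooo---
count of o: 9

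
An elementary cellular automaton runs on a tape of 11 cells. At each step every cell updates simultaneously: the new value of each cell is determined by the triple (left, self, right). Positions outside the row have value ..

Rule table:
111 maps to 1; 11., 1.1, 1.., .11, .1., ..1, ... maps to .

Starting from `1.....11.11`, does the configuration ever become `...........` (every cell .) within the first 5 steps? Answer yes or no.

...........
all cells are . at step 1

yes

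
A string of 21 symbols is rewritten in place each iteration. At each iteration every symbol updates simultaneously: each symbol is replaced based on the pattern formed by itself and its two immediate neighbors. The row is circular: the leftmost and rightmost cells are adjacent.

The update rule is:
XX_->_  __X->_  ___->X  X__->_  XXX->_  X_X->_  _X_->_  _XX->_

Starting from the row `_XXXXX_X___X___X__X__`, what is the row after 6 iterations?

_XXXXXXX___X___XXXX__

iteration 1: _________X___X______X
iteration 2: _XXXXXXX___X___XXXX__
iteration 3: _________X___X______X  (repeats iteration 1; period 2)
iteration 6: _XXXXXXX___X___XXXX__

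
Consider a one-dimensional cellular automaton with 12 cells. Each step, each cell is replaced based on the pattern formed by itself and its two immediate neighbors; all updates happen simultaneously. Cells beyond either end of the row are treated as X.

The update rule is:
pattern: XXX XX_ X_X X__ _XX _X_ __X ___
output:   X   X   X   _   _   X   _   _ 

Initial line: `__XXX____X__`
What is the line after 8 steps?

____X____X__

___XX____X__
____X____X__
____X____X__  (fixed point — unchanged through step 8)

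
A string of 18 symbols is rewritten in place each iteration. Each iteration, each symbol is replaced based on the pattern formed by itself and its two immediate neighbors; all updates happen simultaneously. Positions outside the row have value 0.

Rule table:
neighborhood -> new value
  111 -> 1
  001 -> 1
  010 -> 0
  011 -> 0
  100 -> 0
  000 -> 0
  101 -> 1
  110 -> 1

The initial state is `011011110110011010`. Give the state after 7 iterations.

101010101101100000

101101111010101100
010110111101010100
101011011110101000
010101101111010000
101010110111100000
010101011011100000
101010101101100000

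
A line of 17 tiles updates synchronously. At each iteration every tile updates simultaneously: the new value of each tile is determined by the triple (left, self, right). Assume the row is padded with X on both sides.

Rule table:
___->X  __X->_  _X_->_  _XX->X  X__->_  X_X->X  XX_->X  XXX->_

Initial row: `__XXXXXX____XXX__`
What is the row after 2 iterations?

____XX__XXXX_X___

__X____X_XX_X_X__
____XX__XXXX_X___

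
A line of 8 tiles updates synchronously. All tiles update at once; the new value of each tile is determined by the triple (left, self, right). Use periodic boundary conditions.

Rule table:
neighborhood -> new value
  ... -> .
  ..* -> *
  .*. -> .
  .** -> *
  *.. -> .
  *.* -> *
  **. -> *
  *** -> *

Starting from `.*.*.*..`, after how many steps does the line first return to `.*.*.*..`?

*.*.*...
.*.*...*
*.*...*.
.*...*.*
*...*.*.
...*.*.*
..*.*.*.
.*.*.*..

8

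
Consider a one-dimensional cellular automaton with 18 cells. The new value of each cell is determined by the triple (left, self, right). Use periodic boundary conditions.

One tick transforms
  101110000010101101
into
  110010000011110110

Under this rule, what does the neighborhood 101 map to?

At position 1 the neighborhood is 101; the next row has 1 there.

1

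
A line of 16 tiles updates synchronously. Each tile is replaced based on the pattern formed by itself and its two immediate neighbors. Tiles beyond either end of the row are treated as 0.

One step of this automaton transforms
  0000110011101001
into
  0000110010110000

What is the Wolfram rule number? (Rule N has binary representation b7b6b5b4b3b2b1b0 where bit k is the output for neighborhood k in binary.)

position 9: 111 → 0  (bit 7 = 0)
position 5: 110 → 1  (bit 6 = 1)
position 11: 101 → 1  (bit 5 = 1)
position 6: 100 → 0  (bit 4 = 0)
position 4: 011 → 1  (bit 3 = 1)
position 12: 010 → 0  (bit 2 = 0)
position 3: 001 → 0  (bit 1 = 0)
position 0: 000 → 0  (bit 0 = 0)
bits b7..b0 = 01101000 = 104

104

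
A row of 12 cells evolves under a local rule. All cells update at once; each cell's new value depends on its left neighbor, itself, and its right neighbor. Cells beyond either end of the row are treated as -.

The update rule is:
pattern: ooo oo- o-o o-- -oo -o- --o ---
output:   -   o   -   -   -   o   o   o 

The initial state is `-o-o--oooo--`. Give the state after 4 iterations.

oo-o-o---o-o
-o-o-o-ooo-o
oo-o-o---o-o  (repeats iteration 1; period 2)
iteration 4: -o-o-o-ooo-o

-o-o-o-ooo-o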